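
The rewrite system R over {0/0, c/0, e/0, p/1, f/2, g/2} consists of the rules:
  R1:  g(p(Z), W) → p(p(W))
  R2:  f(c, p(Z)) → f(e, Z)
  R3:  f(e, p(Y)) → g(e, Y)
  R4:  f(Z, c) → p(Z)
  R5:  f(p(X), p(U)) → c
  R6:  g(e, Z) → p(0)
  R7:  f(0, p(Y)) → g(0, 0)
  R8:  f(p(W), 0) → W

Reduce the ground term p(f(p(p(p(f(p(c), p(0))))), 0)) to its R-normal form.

p(p(p(c)))

1. p(f(p(p(p(f(p(c), p(0))))), 0))  →  p(p(p(f(p(c), p(0)))))   [R8 at 1]
2. p(p(p(f(p(c), p(0)))))  →  p(p(p(c)))   [R5 at 1.1.1]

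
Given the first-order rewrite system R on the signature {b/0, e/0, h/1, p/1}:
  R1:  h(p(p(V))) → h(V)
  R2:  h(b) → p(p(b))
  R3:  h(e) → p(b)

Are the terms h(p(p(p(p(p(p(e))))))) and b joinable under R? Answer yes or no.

Reduce t₁ = h(p(p(p(p(p(p(e))))))):
1. h(p(p(p(p(p(p(e)))))))  →  h(p(p(p(p(e)))))   [R1 at ε]
2. h(p(p(p(p(e)))))  →  h(p(p(e)))   [R1 at ε]
3. h(p(p(e)))  →  h(e)   [R1 at ε]
4. h(e)  →  p(b)   [R3 at ε]

Reduce t₂ = b:

no — NF(t₁) = p(b), NF(t₂) = b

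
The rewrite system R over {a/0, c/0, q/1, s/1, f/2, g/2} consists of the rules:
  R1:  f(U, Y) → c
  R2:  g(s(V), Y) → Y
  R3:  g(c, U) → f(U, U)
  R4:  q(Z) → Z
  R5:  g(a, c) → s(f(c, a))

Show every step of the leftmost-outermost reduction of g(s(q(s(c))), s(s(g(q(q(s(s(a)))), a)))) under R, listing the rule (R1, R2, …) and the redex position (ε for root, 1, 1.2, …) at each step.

1. g(s(q(s(c))), s(s(g(q(q(s(s(a)))), a))))  →  s(s(g(q(q(s(s(a)))), a)))   [R2 at ε]
2. s(s(g(q(q(s(s(a)))), a)))  →  s(s(g(q(s(s(a))), a)))   [R4 at 1.1.1]
3. s(s(g(q(s(s(a))), a)))  →  s(s(g(s(s(a)), a)))   [R4 at 1.1.1]
4. s(s(g(s(s(a)), a)))  →  s(s(a))   [R2 at 1.1]

s(s(a))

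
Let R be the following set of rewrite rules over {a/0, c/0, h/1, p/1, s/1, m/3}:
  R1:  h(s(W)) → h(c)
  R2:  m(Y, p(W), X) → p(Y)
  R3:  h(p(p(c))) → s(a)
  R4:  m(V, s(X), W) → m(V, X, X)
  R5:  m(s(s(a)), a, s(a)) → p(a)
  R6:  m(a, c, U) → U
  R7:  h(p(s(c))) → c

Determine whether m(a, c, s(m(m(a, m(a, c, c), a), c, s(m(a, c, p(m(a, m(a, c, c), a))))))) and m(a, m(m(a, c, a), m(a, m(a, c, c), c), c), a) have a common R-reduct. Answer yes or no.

Reduce t₁ = m(a, c, s(m(m(a, m(a, c, c), a), c, s(m(a, c, p(m(a, m(a, c, c), a))))))):
1. m(a, c, s(m(m(a, m(a, c, c), a), c, s(m(a, c, p(m(a, m(a, c, c), a)))))))  →  s(m(m(a, m(a, c, c), a), c, s(m(a, c, p(m(a, m(a, c, c), a))))))   [R6 at ε]
2. s(m(m(a, m(a, c, c), a), c, s(m(a, c, p(m(a, m(a, c, c), a))))))  →  s(m(m(a, c, a), c, s(m(a, c, p(m(a, m(a, c, c), a))))))   [R6 at 1.1.2]
3. s(m(m(a, c, a), c, s(m(a, c, p(m(a, m(a, c, c), a))))))  →  s(m(a, c, s(m(a, c, p(m(a, m(a, c, c), a))))))   [R6 at 1.1]
4. s(m(a, c, s(m(a, c, p(m(a, m(a, c, c), a))))))  →  s(s(m(a, c, p(m(a, m(a, c, c), a)))))   [R6 at 1]
5. s(s(m(a, c, p(m(a, m(a, c, c), a)))))  →  s(s(p(m(a, m(a, c, c), a))))   [R6 at 1.1]
6. s(s(p(m(a, m(a, c, c), a))))  →  s(s(p(m(a, c, a))))   [R6 at 1.1.1.2]
7. s(s(p(m(a, c, a))))  →  s(s(p(a)))   [R6 at 1.1.1]

Reduce t₂ = m(a, m(m(a, c, a), m(a, m(a, c, c), c), c), a):
1. m(a, m(m(a, c, a), m(a, m(a, c, c), c), c), a)  →  m(a, m(a, m(a, m(a, c, c), c), c), a)   [R6 at 2.1]
2. m(a, m(a, m(a, m(a, c, c), c), c), a)  →  m(a, m(a, m(a, c, c), c), a)   [R6 at 2.2.2]
3. m(a, m(a, m(a, c, c), c), a)  →  m(a, m(a, c, c), a)   [R6 at 2.2]
4. m(a, m(a, c, c), a)  →  m(a, c, a)   [R6 at 2]
5. m(a, c, a)  →  a   [R6 at ε]

no — NF(t₁) = s(s(p(a))), NF(t₂) = a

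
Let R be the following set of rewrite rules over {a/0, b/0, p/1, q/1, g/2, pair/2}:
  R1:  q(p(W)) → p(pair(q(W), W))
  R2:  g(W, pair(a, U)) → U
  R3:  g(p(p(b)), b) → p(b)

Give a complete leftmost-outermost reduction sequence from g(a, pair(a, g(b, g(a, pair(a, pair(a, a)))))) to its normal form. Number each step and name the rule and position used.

a

1. g(a, pair(a, g(b, g(a, pair(a, pair(a, a))))))  →  g(b, g(a, pair(a, pair(a, a))))   [R2 at ε]
2. g(b, g(a, pair(a, pair(a, a))))  →  g(b, pair(a, a))   [R2 at 2]
3. g(b, pair(a, a))  →  a   [R2 at ε]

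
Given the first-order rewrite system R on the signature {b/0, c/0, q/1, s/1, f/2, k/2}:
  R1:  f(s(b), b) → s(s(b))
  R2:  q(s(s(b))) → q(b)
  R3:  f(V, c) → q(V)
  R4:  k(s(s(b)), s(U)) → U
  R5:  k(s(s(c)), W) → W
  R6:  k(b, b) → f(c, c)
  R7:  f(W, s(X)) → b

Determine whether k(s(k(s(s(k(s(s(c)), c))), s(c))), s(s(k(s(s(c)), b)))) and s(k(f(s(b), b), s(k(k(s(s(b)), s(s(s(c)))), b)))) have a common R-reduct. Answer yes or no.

Reduce t₁ = k(s(k(s(s(k(s(s(c)), c))), s(c))), s(s(k(s(s(c)), b)))):
1. k(s(k(s(s(k(s(s(c)), c))), s(c))), s(s(k(s(s(c)), b))))  →  k(s(k(s(s(c)), s(c))), s(s(k(s(s(c)), b))))   [R5 at 1.1.1.1.1]
2. k(s(k(s(s(c)), s(c))), s(s(k(s(s(c)), b))))  →  k(s(s(c)), s(s(k(s(s(c)), b))))   [R5 at 1.1]
3. k(s(s(c)), s(s(k(s(s(c)), b))))  →  s(s(k(s(s(c)), b)))   [R5 at ε]
4. s(s(k(s(s(c)), b)))  →  s(s(b))   [R5 at 1.1]

Reduce t₂ = s(k(f(s(b), b), s(k(k(s(s(b)), s(s(s(c)))), b)))):
1. s(k(f(s(b), b), s(k(k(s(s(b)), s(s(s(c)))), b))))  →  s(k(s(s(b)), s(k(k(s(s(b)), s(s(s(c)))), b))))   [R1 at 1.1]
2. s(k(s(s(b)), s(k(k(s(s(b)), s(s(s(c)))), b))))  →  s(k(k(s(s(b)), s(s(s(c)))), b))   [R4 at 1]
3. s(k(k(s(s(b)), s(s(s(c)))), b))  →  s(k(s(s(c)), b))   [R4 at 1.1]
4. s(k(s(s(c)), b))  →  s(b)   [R5 at 1]

no — NF(t₁) = s(s(b)), NF(t₂) = s(b)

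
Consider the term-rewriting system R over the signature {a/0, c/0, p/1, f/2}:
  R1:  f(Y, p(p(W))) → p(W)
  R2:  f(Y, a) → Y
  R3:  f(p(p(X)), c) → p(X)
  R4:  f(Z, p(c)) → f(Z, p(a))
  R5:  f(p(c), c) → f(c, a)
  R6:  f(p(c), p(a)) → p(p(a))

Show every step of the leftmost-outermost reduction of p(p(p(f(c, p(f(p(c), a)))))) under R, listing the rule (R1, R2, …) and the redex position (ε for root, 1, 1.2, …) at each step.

p(p(p(p(c))))

1. p(p(p(f(c, p(f(p(c), a))))))  →  p(p(p(f(c, p(p(c))))))   [R2 at 1.1.1.2.1]
2. p(p(p(f(c, p(p(c))))))  →  p(p(p(p(c))))   [R1 at 1.1.1]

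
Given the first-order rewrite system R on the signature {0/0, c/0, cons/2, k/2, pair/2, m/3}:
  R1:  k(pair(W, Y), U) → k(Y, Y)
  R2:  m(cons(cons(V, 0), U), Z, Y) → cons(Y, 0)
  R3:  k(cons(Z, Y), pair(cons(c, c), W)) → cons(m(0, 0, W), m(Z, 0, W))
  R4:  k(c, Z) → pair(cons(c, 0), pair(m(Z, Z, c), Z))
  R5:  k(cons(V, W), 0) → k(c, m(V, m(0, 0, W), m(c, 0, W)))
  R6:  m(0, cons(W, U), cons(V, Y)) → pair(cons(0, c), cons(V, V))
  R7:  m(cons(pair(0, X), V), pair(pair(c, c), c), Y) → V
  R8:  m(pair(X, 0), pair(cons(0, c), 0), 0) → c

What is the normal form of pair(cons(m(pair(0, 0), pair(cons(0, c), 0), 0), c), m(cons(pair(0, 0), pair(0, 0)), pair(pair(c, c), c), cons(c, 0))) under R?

1. pair(cons(m(pair(0, 0), pair(cons(0, c), 0), 0), c), m(cons(pair(0, 0), pair(0, 0)), pair(pair(c, c), c), cons(c, 0)))  →  pair(cons(c, c), m(cons(pair(0, 0), pair(0, 0)), pair(pair(c, c), c), cons(c, 0)))   [R8 at 1.1]
2. pair(cons(c, c), m(cons(pair(0, 0), pair(0, 0)), pair(pair(c, c), c), cons(c, 0)))  →  pair(cons(c, c), pair(0, 0))   [R7 at 2]

pair(cons(c, c), pair(0, 0))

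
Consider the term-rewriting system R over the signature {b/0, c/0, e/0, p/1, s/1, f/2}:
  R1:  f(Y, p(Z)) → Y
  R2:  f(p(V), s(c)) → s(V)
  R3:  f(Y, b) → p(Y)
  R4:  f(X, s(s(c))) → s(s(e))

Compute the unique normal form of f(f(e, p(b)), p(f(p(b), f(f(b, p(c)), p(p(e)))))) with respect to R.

1. f(f(e, p(b)), p(f(p(b), f(f(b, p(c)), p(p(e))))))  →  f(e, p(b))   [R1 at ε]
2. f(e, p(b))  →  e   [R1 at ε]

e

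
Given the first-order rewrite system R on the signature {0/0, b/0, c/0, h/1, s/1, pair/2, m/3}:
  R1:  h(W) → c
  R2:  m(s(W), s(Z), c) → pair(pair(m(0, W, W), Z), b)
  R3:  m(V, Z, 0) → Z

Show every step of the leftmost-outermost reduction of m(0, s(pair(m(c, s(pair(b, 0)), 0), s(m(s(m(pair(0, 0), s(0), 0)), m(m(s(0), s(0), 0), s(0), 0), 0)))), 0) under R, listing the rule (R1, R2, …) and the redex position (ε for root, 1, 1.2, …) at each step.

1. m(0, s(pair(m(c, s(pair(b, 0)), 0), s(m(s(m(pair(0, 0), s(0), 0)), m(m(s(0), s(0), 0), s(0), 0), 0)))), 0)  →  s(pair(m(c, s(pair(b, 0)), 0), s(m(s(m(pair(0, 0), s(0), 0)), m(m(s(0), s(0), 0), s(0), 0), 0))))   [R3 at ε]
2. s(pair(m(c, s(pair(b, 0)), 0), s(m(s(m(pair(0, 0), s(0), 0)), m(m(s(0), s(0), 0), s(0), 0), 0))))  →  s(pair(s(pair(b, 0)), s(m(s(m(pair(0, 0), s(0), 0)), m(m(s(0), s(0), 0), s(0), 0), 0))))   [R3 at 1.1]
3. s(pair(s(pair(b, 0)), s(m(s(m(pair(0, 0), s(0), 0)), m(m(s(0), s(0), 0), s(0), 0), 0))))  →  s(pair(s(pair(b, 0)), s(m(m(s(0), s(0), 0), s(0), 0))))   [R3 at 1.2.1]
4. s(pair(s(pair(b, 0)), s(m(m(s(0), s(0), 0), s(0), 0))))  →  s(pair(s(pair(b, 0)), s(s(0))))   [R3 at 1.2.1]

s(pair(s(pair(b, 0)), s(s(0))))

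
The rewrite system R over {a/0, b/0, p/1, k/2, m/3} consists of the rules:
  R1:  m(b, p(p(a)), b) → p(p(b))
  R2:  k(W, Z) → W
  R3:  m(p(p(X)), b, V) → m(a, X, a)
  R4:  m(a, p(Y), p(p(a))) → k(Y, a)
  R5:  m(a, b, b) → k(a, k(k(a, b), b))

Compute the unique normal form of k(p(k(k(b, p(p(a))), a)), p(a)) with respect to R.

1. k(p(k(k(b, p(p(a))), a)), p(a))  →  p(k(k(b, p(p(a))), a))   [R2 at ε]
2. p(k(k(b, p(p(a))), a))  →  p(k(b, p(p(a))))   [R2 at 1]
3. p(k(b, p(p(a))))  →  p(b)   [R2 at 1]

p(b)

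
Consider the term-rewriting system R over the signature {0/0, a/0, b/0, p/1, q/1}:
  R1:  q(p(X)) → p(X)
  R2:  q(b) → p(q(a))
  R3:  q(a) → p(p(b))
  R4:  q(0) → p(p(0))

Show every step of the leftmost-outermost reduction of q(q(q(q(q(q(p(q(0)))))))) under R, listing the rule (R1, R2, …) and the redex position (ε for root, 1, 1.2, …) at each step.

p(p(p(0)))

1. q(q(q(q(q(q(p(q(0))))))))  →  q(q(q(q(q(p(q(0)))))))   [R1 at 1.1.1.1.1]
2. q(q(q(q(q(p(q(0)))))))  →  q(q(q(q(p(q(0))))))   [R1 at 1.1.1.1]
3. q(q(q(q(p(q(0))))))  →  q(q(q(p(q(0)))))   [R1 at 1.1.1]
4. q(q(q(p(q(0)))))  →  q(q(p(q(0))))   [R1 at 1.1]
5. q(q(p(q(0))))  →  q(p(q(0)))   [R1 at 1]
6. q(p(q(0)))  →  p(q(0))   [R1 at ε]
7. p(q(0))  →  p(p(p(0)))   [R4 at 1]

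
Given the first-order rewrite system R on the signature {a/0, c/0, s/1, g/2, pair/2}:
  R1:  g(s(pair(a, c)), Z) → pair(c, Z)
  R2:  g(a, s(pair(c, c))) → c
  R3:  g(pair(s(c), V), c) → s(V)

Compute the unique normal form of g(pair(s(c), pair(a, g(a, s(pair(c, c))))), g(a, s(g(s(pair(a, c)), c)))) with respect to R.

1. g(pair(s(c), pair(a, g(a, s(pair(c, c))))), g(a, s(g(s(pair(a, c)), c))))  →  g(pair(s(c), pair(a, c)), g(a, s(g(s(pair(a, c)), c))))   [R2 at 1.2.2]
2. g(pair(s(c), pair(a, c)), g(a, s(g(s(pair(a, c)), c))))  →  g(pair(s(c), pair(a, c)), g(a, s(pair(c, c))))   [R1 at 2.2.1]
3. g(pair(s(c), pair(a, c)), g(a, s(pair(c, c))))  →  g(pair(s(c), pair(a, c)), c)   [R2 at 2]
4. g(pair(s(c), pair(a, c)), c)  →  s(pair(a, c))   [R3 at ε]

s(pair(a, c))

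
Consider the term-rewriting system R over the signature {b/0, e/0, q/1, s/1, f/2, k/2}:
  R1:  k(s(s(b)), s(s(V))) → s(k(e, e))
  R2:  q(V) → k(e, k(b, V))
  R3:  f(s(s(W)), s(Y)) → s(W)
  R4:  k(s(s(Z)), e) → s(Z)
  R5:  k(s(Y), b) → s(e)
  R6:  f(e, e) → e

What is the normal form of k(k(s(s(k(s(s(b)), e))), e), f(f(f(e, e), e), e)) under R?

1. k(k(s(s(k(s(s(b)), e))), e), f(f(f(e, e), e), e))  →  k(s(k(s(s(b)), e)), f(f(f(e, e), e), e))   [R4 at 1]
2. k(s(k(s(s(b)), e)), f(f(f(e, e), e), e))  →  k(s(s(b)), f(f(f(e, e), e), e))   [R4 at 1.1]
3. k(s(s(b)), f(f(f(e, e), e), e))  →  k(s(s(b)), f(f(e, e), e))   [R6 at 2.1.1]
4. k(s(s(b)), f(f(e, e), e))  →  k(s(s(b)), f(e, e))   [R6 at 2.1]
5. k(s(s(b)), f(e, e))  →  k(s(s(b)), e)   [R6 at 2]
6. k(s(s(b)), e)  →  s(b)   [R4 at ε]

s(b)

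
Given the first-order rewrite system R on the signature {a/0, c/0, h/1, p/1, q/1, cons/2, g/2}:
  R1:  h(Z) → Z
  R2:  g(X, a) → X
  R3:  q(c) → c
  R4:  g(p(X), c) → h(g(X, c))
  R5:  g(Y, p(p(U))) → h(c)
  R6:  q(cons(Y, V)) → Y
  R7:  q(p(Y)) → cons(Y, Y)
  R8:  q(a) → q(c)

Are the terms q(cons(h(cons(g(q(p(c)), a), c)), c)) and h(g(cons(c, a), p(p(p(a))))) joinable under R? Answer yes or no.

no — NF(t₁) = cons(cons(c, c), c), NF(t₂) = c

Reduce t₁ = q(cons(h(cons(g(q(p(c)), a), c)), c)):
1. q(cons(h(cons(g(q(p(c)), a), c)), c))  →  h(cons(g(q(p(c)), a), c))   [R6 at ε]
2. h(cons(g(q(p(c)), a), c))  →  cons(g(q(p(c)), a), c)   [R1 at ε]
3. cons(g(q(p(c)), a), c)  →  cons(q(p(c)), c)   [R2 at 1]
4. cons(q(p(c)), c)  →  cons(cons(c, c), c)   [R7 at 1]

Reduce t₂ = h(g(cons(c, a), p(p(p(a))))):
1. h(g(cons(c, a), p(p(p(a)))))  →  g(cons(c, a), p(p(p(a))))   [R1 at ε]
2. g(cons(c, a), p(p(p(a))))  →  h(c)   [R5 at ε]
3. h(c)  →  c   [R1 at ε]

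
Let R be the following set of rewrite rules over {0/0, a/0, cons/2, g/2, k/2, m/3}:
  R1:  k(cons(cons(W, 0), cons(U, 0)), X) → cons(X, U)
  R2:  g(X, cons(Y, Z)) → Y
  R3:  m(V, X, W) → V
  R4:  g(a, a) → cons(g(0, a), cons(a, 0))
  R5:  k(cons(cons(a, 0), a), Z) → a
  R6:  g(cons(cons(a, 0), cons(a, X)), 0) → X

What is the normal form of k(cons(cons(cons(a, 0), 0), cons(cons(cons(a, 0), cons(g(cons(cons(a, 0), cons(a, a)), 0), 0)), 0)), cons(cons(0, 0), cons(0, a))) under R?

1. k(cons(cons(cons(a, 0), 0), cons(cons(cons(a, 0), cons(g(cons(cons(a, 0), cons(a, a)), 0), 0)), 0)), cons(cons(0, 0), cons(0, a)))  →  cons(cons(cons(0, 0), cons(0, a)), cons(cons(a, 0), cons(g(cons(cons(a, 0), cons(a, a)), 0), 0)))   [R1 at ε]
2. cons(cons(cons(0, 0), cons(0, a)), cons(cons(a, 0), cons(g(cons(cons(a, 0), cons(a, a)), 0), 0)))  →  cons(cons(cons(0, 0), cons(0, a)), cons(cons(a, 0), cons(a, 0)))   [R6 at 2.2.1]

cons(cons(cons(0, 0), cons(0, a)), cons(cons(a, 0), cons(a, 0)))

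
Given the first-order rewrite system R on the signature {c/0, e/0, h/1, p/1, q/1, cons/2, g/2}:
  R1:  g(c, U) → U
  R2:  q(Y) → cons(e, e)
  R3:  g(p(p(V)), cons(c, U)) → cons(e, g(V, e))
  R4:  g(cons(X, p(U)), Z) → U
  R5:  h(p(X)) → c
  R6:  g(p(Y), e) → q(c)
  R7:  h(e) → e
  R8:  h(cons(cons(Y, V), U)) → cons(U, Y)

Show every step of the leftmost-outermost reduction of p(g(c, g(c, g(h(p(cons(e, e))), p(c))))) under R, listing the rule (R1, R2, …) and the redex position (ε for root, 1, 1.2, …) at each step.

1. p(g(c, g(c, g(h(p(cons(e, e))), p(c)))))  →  p(g(c, g(h(p(cons(e, e))), p(c))))   [R1 at 1]
2. p(g(c, g(h(p(cons(e, e))), p(c))))  →  p(g(h(p(cons(e, e))), p(c)))   [R1 at 1]
3. p(g(h(p(cons(e, e))), p(c)))  →  p(g(c, p(c)))   [R5 at 1.1]
4. p(g(c, p(c)))  →  p(p(c))   [R1 at 1]

p(p(c))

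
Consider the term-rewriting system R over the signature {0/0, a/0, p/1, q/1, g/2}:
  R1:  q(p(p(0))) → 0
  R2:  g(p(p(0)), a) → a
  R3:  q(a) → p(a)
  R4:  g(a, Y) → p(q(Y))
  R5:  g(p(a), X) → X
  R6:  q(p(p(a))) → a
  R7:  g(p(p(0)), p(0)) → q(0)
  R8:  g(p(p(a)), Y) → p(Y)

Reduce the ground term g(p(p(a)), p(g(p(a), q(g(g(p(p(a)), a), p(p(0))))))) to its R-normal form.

1. g(p(p(a)), p(g(p(a), q(g(g(p(p(a)), a), p(p(0)))))))  →  p(p(g(p(a), q(g(g(p(p(a)), a), p(p(0)))))))   [R8 at ε]
2. p(p(g(p(a), q(g(g(p(p(a)), a), p(p(0)))))))  →  p(p(q(g(g(p(p(a)), a), p(p(0))))))   [R5 at 1.1]
3. p(p(q(g(g(p(p(a)), a), p(p(0))))))  →  p(p(q(g(p(a), p(p(0))))))   [R8 at 1.1.1.1]
4. p(p(q(g(p(a), p(p(0))))))  →  p(p(q(p(p(0)))))   [R5 at 1.1.1]
5. p(p(q(p(p(0)))))  →  p(p(0))   [R1 at 1.1]

p(p(0))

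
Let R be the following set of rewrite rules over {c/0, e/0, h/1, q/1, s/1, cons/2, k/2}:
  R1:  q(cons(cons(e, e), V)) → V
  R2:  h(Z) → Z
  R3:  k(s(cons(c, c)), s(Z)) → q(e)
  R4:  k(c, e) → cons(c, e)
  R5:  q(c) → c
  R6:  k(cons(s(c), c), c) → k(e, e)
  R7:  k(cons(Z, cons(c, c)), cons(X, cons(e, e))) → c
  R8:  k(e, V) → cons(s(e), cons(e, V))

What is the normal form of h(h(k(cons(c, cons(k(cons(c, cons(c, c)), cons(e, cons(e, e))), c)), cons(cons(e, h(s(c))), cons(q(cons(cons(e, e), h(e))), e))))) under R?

c

1. h(h(k(cons(c, cons(k(cons(c, cons(c, c)), cons(e, cons(e, e))), c)), cons(cons(e, h(s(c))), cons(q(cons(cons(e, e), h(e))), e)))))  →  h(k(cons(c, cons(k(cons(c, cons(c, c)), cons(e, cons(e, e))), c)), cons(cons(e, h(s(c))), cons(q(cons(cons(e, e), h(e))), e))))   [R2 at ε]
2. h(k(cons(c, cons(k(cons(c, cons(c, c)), cons(e, cons(e, e))), c)), cons(cons(e, h(s(c))), cons(q(cons(cons(e, e), h(e))), e))))  →  k(cons(c, cons(k(cons(c, cons(c, c)), cons(e, cons(e, e))), c)), cons(cons(e, h(s(c))), cons(q(cons(cons(e, e), h(e))), e)))   [R2 at ε]
3. k(cons(c, cons(k(cons(c, cons(c, c)), cons(e, cons(e, e))), c)), cons(cons(e, h(s(c))), cons(q(cons(cons(e, e), h(e))), e)))  →  k(cons(c, cons(c, c)), cons(cons(e, h(s(c))), cons(q(cons(cons(e, e), h(e))), e)))   [R7 at 1.2.1]
4. k(cons(c, cons(c, c)), cons(cons(e, h(s(c))), cons(q(cons(cons(e, e), h(e))), e)))  →  k(cons(c, cons(c, c)), cons(cons(e, s(c)), cons(q(cons(cons(e, e), h(e))), e)))   [R2 at 2.1.2]
5. k(cons(c, cons(c, c)), cons(cons(e, s(c)), cons(q(cons(cons(e, e), h(e))), e)))  →  k(cons(c, cons(c, c)), cons(cons(e, s(c)), cons(h(e), e)))   [R1 at 2.2.1]
6. k(cons(c, cons(c, c)), cons(cons(e, s(c)), cons(h(e), e)))  →  k(cons(c, cons(c, c)), cons(cons(e, s(c)), cons(e, e)))   [R2 at 2.2.1]
7. k(cons(c, cons(c, c)), cons(cons(e, s(c)), cons(e, e)))  →  c   [R7 at ε]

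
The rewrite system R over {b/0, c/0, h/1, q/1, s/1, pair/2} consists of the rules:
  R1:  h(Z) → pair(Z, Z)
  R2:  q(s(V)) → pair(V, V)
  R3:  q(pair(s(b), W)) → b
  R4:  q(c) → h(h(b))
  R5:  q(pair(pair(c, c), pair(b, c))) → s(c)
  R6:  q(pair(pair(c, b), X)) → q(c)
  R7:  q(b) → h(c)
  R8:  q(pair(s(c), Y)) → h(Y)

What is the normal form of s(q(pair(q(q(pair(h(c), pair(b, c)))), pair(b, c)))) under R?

s(s(c))

1. s(q(pair(q(q(pair(h(c), pair(b, c)))), pair(b, c))))  →  s(q(pair(q(q(pair(pair(c, c), pair(b, c)))), pair(b, c))))   [R1 at 1.1.1.1.1.1]
2. s(q(pair(q(q(pair(pair(c, c), pair(b, c)))), pair(b, c))))  →  s(q(pair(q(s(c)), pair(b, c))))   [R5 at 1.1.1.1]
3. s(q(pair(q(s(c)), pair(b, c))))  →  s(q(pair(pair(c, c), pair(b, c))))   [R2 at 1.1.1]
4. s(q(pair(pair(c, c), pair(b, c))))  →  s(s(c))   [R5 at 1]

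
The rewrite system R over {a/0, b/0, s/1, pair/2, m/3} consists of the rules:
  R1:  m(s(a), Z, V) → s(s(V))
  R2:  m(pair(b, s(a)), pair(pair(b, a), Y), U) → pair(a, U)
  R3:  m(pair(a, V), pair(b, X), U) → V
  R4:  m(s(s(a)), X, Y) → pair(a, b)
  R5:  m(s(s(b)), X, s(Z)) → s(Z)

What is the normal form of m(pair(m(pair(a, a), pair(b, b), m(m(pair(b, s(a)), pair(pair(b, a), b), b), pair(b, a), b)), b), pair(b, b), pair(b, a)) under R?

1. m(pair(m(pair(a, a), pair(b, b), m(m(pair(b, s(a)), pair(pair(b, a), b), b), pair(b, a), b)), b), pair(b, b), pair(b, a))  →  m(pair(a, b), pair(b, b), pair(b, a))   [R3 at 1.1]
2. m(pair(a, b), pair(b, b), pair(b, a))  →  b   [R3 at ε]

b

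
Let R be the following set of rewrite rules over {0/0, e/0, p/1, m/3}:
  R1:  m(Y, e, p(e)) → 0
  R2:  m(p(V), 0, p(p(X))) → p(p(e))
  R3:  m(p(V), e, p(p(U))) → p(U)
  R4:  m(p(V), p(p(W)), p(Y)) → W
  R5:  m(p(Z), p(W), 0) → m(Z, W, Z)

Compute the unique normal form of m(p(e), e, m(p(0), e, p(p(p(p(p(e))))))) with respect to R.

1. m(p(e), e, m(p(0), e, p(p(p(p(p(e)))))))  →  m(p(e), e, p(p(p(p(e)))))   [R3 at 3]
2. m(p(e), e, p(p(p(p(e)))))  →  p(p(p(e)))   [R3 at ε]

p(p(p(e)))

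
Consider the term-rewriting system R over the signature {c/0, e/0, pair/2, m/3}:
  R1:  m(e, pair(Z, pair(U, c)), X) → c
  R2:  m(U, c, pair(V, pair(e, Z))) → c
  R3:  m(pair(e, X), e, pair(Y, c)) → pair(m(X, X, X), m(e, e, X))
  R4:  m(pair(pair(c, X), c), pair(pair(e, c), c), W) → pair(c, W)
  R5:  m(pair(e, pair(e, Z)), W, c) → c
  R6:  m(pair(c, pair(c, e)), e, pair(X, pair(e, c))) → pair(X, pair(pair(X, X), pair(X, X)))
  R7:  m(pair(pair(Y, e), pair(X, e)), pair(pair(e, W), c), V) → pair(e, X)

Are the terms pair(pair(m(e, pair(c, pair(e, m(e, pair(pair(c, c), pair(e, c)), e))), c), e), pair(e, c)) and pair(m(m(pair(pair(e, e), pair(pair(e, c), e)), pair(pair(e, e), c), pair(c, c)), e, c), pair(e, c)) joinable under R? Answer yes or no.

Reduce t₁ = pair(pair(m(e, pair(c, pair(e, m(e, pair(pair(c, c), pair(e, c)), e))), c), e), pair(e, c)):
1. pair(pair(m(e, pair(c, pair(e, m(e, pair(pair(c, c), pair(e, c)), e))), c), e), pair(e, c))  →  pair(pair(m(e, pair(c, pair(e, c)), c), e), pair(e, c))   [R1 at 1.1.2.2.2]
2. pair(pair(m(e, pair(c, pair(e, c)), c), e), pair(e, c))  →  pair(pair(c, e), pair(e, c))   [R1 at 1.1]

Reduce t₂ = pair(m(m(pair(pair(e, e), pair(pair(e, c), e)), pair(pair(e, e), c), pair(c, c)), e, c), pair(e, c)):
1. pair(m(m(pair(pair(e, e), pair(pair(e, c), e)), pair(pair(e, e), c), pair(c, c)), e, c), pair(e, c))  →  pair(m(pair(e, pair(e, c)), e, c), pair(e, c))   [R7 at 1.1]
2. pair(m(pair(e, pair(e, c)), e, c), pair(e, c))  →  pair(c, pair(e, c))   [R5 at 1]

no — NF(t₁) = pair(pair(c, e), pair(e, c)), NF(t₂) = pair(c, pair(e, c))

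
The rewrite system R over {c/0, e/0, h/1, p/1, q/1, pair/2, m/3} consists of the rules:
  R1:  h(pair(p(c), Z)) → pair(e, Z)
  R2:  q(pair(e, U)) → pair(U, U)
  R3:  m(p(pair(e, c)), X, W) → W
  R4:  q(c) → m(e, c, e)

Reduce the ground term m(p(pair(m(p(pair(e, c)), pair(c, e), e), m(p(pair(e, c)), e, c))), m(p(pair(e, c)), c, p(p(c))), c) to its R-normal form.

c

1. m(p(pair(m(p(pair(e, c)), pair(c, e), e), m(p(pair(e, c)), e, c))), m(p(pair(e, c)), c, p(p(c))), c)  →  m(p(pair(e, m(p(pair(e, c)), e, c))), m(p(pair(e, c)), c, p(p(c))), c)   [R3 at 1.1.1]
2. m(p(pair(e, m(p(pair(e, c)), e, c))), m(p(pair(e, c)), c, p(p(c))), c)  →  m(p(pair(e, c)), m(p(pair(e, c)), c, p(p(c))), c)   [R3 at 1.1.2]
3. m(p(pair(e, c)), m(p(pair(e, c)), c, p(p(c))), c)  →  c   [R3 at ε]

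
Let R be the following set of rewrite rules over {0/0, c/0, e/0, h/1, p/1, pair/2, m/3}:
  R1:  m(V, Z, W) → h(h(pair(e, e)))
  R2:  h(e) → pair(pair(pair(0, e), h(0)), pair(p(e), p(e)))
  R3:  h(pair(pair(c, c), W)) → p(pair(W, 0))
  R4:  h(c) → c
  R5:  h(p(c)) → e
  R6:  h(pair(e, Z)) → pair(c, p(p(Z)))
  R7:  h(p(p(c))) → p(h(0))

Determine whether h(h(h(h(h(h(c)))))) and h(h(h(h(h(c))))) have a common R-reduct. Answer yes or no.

yes — NF(t₁) = c, NF(t₂) = c

Reduce t₁ = h(h(h(h(h(h(c)))))):
1. h(h(h(h(h(h(c))))))  →  h(h(h(h(h(c)))))   [R4 at 1.1.1.1.1]
2. h(h(h(h(h(c)))))  →  h(h(h(h(c))))   [R4 at 1.1.1.1]
3. h(h(h(h(c))))  →  h(h(h(c)))   [R4 at 1.1.1]
4. h(h(h(c)))  →  h(h(c))   [R4 at 1.1]
5. h(h(c))  →  h(c)   [R4 at 1]
6. h(c)  →  c   [R4 at ε]

Reduce t₂ = h(h(h(h(h(c))))):
1. h(h(h(h(h(c)))))  →  h(h(h(h(c))))   [R4 at 1.1.1.1]
2. h(h(h(h(c))))  →  h(h(h(c)))   [R4 at 1.1.1]
3. h(h(h(c)))  →  h(h(c))   [R4 at 1.1]
4. h(h(c))  →  h(c)   [R4 at 1]
5. h(c)  →  c   [R4 at ε]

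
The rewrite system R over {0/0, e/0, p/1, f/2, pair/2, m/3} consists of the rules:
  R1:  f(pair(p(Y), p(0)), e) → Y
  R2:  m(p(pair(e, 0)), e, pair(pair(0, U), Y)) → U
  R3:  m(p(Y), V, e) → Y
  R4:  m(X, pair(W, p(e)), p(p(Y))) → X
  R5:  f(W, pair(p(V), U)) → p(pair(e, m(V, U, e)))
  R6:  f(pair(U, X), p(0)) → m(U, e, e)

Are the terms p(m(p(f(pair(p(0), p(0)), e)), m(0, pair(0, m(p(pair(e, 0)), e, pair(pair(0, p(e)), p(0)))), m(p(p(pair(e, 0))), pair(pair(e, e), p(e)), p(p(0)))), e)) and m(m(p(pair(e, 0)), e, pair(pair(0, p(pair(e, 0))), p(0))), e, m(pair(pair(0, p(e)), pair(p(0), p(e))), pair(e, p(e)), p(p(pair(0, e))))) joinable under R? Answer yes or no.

no — NF(t₁) = p(0), NF(t₂) = p(e)

Reduce t₁ = p(m(p(f(pair(p(0), p(0)), e)), m(0, pair(0, m(p(pair(e, 0)), e, pair(pair(0, p(e)), p(0)))), m(p(p(pair(e, 0))), pair(pair(e, e), p(e)), p(p(0)))), e)):
1. p(m(p(f(pair(p(0), p(0)), e)), m(0, pair(0, m(p(pair(e, 0)), e, pair(pair(0, p(e)), p(0)))), m(p(p(pair(e, 0))), pair(pair(e, e), p(e)), p(p(0)))), e))  →  p(f(pair(p(0), p(0)), e))   [R3 at 1]
2. p(f(pair(p(0), p(0)), e))  →  p(0)   [R1 at 1]

Reduce t₂ = m(m(p(pair(e, 0)), e, pair(pair(0, p(pair(e, 0))), p(0))), e, m(pair(pair(0, p(e)), pair(p(0), p(e))), pair(e, p(e)), p(p(pair(0, e))))):
1. m(m(p(pair(e, 0)), e, pair(pair(0, p(pair(e, 0))), p(0))), e, m(pair(pair(0, p(e)), pair(p(0), p(e))), pair(e, p(e)), p(p(pair(0, e)))))  →  m(p(pair(e, 0)), e, m(pair(pair(0, p(e)), pair(p(0), p(e))), pair(e, p(e)), p(p(pair(0, e)))))   [R2 at 1]
2. m(p(pair(e, 0)), e, m(pair(pair(0, p(e)), pair(p(0), p(e))), pair(e, p(e)), p(p(pair(0, e)))))  →  m(p(pair(e, 0)), e, pair(pair(0, p(e)), pair(p(0), p(e))))   [R4 at 3]
3. m(p(pair(e, 0)), e, pair(pair(0, p(e)), pair(p(0), p(e))))  →  p(e)   [R2 at ε]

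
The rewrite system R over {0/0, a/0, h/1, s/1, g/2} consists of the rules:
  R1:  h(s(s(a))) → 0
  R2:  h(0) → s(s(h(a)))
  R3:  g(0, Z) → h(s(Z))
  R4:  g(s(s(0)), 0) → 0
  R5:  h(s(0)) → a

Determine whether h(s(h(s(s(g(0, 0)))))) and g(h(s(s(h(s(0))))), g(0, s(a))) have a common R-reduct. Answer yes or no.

yes — NF(t₁) = a, NF(t₂) = a

Reduce t₁ = h(s(h(s(s(g(0, 0)))))):
1. h(s(h(s(s(g(0, 0))))))  →  h(s(h(s(s(h(s(0)))))))   [R3 at 1.1.1.1.1]
2. h(s(h(s(s(h(s(0)))))))  →  h(s(h(s(s(a)))))   [R5 at 1.1.1.1.1]
3. h(s(h(s(s(a)))))  →  h(s(0))   [R1 at 1.1]
4. h(s(0))  →  a   [R5 at ε]

Reduce t₂ = g(h(s(s(h(s(0))))), g(0, s(a))):
1. g(h(s(s(h(s(0))))), g(0, s(a)))  →  g(h(s(s(a))), g(0, s(a)))   [R5 at 1.1.1.1]
2. g(h(s(s(a))), g(0, s(a)))  →  g(0, g(0, s(a)))   [R1 at 1]
3. g(0, g(0, s(a)))  →  h(s(g(0, s(a))))   [R3 at ε]
4. h(s(g(0, s(a))))  →  h(s(h(s(s(a)))))   [R3 at 1.1]
5. h(s(h(s(s(a)))))  →  h(s(0))   [R1 at 1.1]
6. h(s(0))  →  a   [R5 at ε]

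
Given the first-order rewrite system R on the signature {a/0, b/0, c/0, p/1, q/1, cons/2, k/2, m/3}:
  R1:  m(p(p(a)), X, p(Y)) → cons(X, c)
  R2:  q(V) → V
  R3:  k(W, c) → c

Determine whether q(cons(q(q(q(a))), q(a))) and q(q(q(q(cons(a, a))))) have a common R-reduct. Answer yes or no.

yes — NF(t₁) = cons(a, a), NF(t₂) = cons(a, a)

Reduce t₁ = q(cons(q(q(q(a))), q(a))):
1. q(cons(q(q(q(a))), q(a)))  →  cons(q(q(q(a))), q(a))   [R2 at ε]
2. cons(q(q(q(a))), q(a))  →  cons(q(q(a)), q(a))   [R2 at 1]
3. cons(q(q(a)), q(a))  →  cons(q(a), q(a))   [R2 at 1]
4. cons(q(a), q(a))  →  cons(a, q(a))   [R2 at 1]
5. cons(a, q(a))  →  cons(a, a)   [R2 at 2]

Reduce t₂ = q(q(q(q(cons(a, a))))):
1. q(q(q(q(cons(a, a)))))  →  q(q(q(cons(a, a))))   [R2 at ε]
2. q(q(q(cons(a, a))))  →  q(q(cons(a, a)))   [R2 at ε]
3. q(q(cons(a, a)))  →  q(cons(a, a))   [R2 at ε]
4. q(cons(a, a))  →  cons(a, a)   [R2 at ε]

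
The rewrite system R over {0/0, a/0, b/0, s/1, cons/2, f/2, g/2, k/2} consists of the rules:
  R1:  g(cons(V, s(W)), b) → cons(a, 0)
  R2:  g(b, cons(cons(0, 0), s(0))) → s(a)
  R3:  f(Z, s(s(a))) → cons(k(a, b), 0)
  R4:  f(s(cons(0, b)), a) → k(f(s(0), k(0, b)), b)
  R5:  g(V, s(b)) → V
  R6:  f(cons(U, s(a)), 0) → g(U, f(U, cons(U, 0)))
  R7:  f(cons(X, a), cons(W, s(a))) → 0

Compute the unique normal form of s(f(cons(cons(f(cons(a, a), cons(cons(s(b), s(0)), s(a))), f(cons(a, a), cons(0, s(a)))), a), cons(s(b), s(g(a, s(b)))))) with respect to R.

1. s(f(cons(cons(f(cons(a, a), cons(cons(s(b), s(0)), s(a))), f(cons(a, a), cons(0, s(a)))), a), cons(s(b), s(g(a, s(b))))))  →  s(f(cons(cons(0, f(cons(a, a), cons(0, s(a)))), a), cons(s(b), s(g(a, s(b))))))   [R7 at 1.1.1.1]
2. s(f(cons(cons(0, f(cons(a, a), cons(0, s(a)))), a), cons(s(b), s(g(a, s(b))))))  →  s(f(cons(cons(0, 0), a), cons(s(b), s(g(a, s(b))))))   [R7 at 1.1.1.2]
3. s(f(cons(cons(0, 0), a), cons(s(b), s(g(a, s(b))))))  →  s(f(cons(cons(0, 0), a), cons(s(b), s(a))))   [R5 at 1.2.2.1]
4. s(f(cons(cons(0, 0), a), cons(s(b), s(a))))  →  s(0)   [R7 at 1]

s(0)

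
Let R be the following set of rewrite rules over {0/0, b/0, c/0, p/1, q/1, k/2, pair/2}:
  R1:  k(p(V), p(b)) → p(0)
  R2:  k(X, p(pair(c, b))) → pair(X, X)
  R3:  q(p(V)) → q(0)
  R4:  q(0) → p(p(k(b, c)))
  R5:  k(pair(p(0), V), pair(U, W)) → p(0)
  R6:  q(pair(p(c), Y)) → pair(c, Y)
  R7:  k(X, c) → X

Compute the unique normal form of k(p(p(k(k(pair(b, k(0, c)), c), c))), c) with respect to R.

p(p(pair(b, 0)))

1. k(p(p(k(k(pair(b, k(0, c)), c), c))), c)  →  p(p(k(k(pair(b, k(0, c)), c), c)))   [R7 at ε]
2. p(p(k(k(pair(b, k(0, c)), c), c)))  →  p(p(k(pair(b, k(0, c)), c)))   [R7 at 1.1]
3. p(p(k(pair(b, k(0, c)), c)))  →  p(p(pair(b, k(0, c))))   [R7 at 1.1]
4. p(p(pair(b, k(0, c))))  →  p(p(pair(b, 0)))   [R7 at 1.1.2]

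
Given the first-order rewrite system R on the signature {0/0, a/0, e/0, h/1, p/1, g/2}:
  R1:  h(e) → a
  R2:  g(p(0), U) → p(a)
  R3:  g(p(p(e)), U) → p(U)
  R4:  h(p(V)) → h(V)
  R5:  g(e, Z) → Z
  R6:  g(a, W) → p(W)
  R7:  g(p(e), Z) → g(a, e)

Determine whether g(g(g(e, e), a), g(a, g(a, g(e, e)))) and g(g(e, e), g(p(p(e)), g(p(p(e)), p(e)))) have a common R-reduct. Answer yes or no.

yes — NF(t₁) = p(p(p(e))), NF(t₂) = p(p(p(e)))

Reduce t₁ = g(g(g(e, e), a), g(a, g(a, g(e, e)))):
1. g(g(g(e, e), a), g(a, g(a, g(e, e))))  →  g(g(e, a), g(a, g(a, g(e, e))))   [R5 at 1.1]
2. g(g(e, a), g(a, g(a, g(e, e))))  →  g(a, g(a, g(a, g(e, e))))   [R5 at 1]
3. g(a, g(a, g(a, g(e, e))))  →  p(g(a, g(a, g(e, e))))   [R6 at ε]
4. p(g(a, g(a, g(e, e))))  →  p(p(g(a, g(e, e))))   [R6 at 1]
5. p(p(g(a, g(e, e))))  →  p(p(p(g(e, e))))   [R6 at 1.1]
6. p(p(p(g(e, e))))  →  p(p(p(e)))   [R5 at 1.1.1]

Reduce t₂ = g(g(e, e), g(p(p(e)), g(p(p(e)), p(e)))):
1. g(g(e, e), g(p(p(e)), g(p(p(e)), p(e))))  →  g(e, g(p(p(e)), g(p(p(e)), p(e))))   [R5 at 1]
2. g(e, g(p(p(e)), g(p(p(e)), p(e))))  →  g(p(p(e)), g(p(p(e)), p(e)))   [R5 at ε]
3. g(p(p(e)), g(p(p(e)), p(e)))  →  p(g(p(p(e)), p(e)))   [R3 at ε]
4. p(g(p(p(e)), p(e)))  →  p(p(p(e)))   [R3 at 1]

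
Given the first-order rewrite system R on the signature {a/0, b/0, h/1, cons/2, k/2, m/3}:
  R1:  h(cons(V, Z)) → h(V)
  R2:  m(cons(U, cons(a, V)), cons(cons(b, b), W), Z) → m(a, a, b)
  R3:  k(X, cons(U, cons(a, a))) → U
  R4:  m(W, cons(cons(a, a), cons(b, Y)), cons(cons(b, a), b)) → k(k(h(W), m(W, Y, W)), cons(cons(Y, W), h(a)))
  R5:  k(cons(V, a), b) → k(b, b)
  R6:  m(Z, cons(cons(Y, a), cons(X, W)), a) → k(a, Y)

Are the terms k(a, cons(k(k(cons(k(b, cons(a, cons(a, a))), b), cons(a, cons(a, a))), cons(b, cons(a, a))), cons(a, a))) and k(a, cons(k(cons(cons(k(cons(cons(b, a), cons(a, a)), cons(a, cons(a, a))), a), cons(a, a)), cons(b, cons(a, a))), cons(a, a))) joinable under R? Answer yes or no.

yes — NF(t₁) = b, NF(t₂) = b

Reduce t₁ = k(a, cons(k(k(cons(k(b, cons(a, cons(a, a))), b), cons(a, cons(a, a))), cons(b, cons(a, a))), cons(a, a))):
1. k(a, cons(k(k(cons(k(b, cons(a, cons(a, a))), b), cons(a, cons(a, a))), cons(b, cons(a, a))), cons(a, a)))  →  k(k(cons(k(b, cons(a, cons(a, a))), b), cons(a, cons(a, a))), cons(b, cons(a, a)))   [R3 at ε]
2. k(k(cons(k(b, cons(a, cons(a, a))), b), cons(a, cons(a, a))), cons(b, cons(a, a)))  →  b   [R3 at ε]

Reduce t₂ = k(a, cons(k(cons(cons(k(cons(cons(b, a), cons(a, a)), cons(a, cons(a, a))), a), cons(a, a)), cons(b, cons(a, a))), cons(a, a))):
1. k(a, cons(k(cons(cons(k(cons(cons(b, a), cons(a, a)), cons(a, cons(a, a))), a), cons(a, a)), cons(b, cons(a, a))), cons(a, a)))  →  k(cons(cons(k(cons(cons(b, a), cons(a, a)), cons(a, cons(a, a))), a), cons(a, a)), cons(b, cons(a, a)))   [R3 at ε]
2. k(cons(cons(k(cons(cons(b, a), cons(a, a)), cons(a, cons(a, a))), a), cons(a, a)), cons(b, cons(a, a)))  →  b   [R3 at ε]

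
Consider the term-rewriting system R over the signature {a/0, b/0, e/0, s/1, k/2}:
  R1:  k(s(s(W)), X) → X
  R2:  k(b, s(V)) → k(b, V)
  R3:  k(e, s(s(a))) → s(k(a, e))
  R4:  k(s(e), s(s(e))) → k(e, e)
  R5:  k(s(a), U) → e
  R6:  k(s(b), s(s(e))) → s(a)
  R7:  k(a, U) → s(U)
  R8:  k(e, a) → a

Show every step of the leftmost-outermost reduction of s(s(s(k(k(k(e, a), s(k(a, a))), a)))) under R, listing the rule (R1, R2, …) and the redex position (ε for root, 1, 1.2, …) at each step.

1. s(s(s(k(k(k(e, a), s(k(a, a))), a))))  →  s(s(s(k(k(a, s(k(a, a))), a))))   [R8 at 1.1.1.1.1]
2. s(s(s(k(k(a, s(k(a, a))), a))))  →  s(s(s(k(s(s(k(a, a))), a))))   [R7 at 1.1.1.1]
3. s(s(s(k(s(s(k(a, a))), a))))  →  s(s(s(a)))   [R1 at 1.1.1]

s(s(s(a)))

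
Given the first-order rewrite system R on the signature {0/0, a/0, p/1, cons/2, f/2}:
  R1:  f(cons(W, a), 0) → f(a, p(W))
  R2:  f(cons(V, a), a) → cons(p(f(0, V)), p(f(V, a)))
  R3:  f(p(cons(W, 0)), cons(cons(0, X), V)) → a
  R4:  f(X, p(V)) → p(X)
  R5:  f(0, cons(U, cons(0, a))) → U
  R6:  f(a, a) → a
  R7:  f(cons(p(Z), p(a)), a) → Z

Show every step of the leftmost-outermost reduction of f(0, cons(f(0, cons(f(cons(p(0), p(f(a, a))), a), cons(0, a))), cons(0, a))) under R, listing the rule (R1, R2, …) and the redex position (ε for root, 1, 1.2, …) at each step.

0

1. f(0, cons(f(0, cons(f(cons(p(0), p(f(a, a))), a), cons(0, a))), cons(0, a)))  →  f(0, cons(f(cons(p(0), p(f(a, a))), a), cons(0, a)))   [R5 at ε]
2. f(0, cons(f(cons(p(0), p(f(a, a))), a), cons(0, a)))  →  f(cons(p(0), p(f(a, a))), a)   [R5 at ε]
3. f(cons(p(0), p(f(a, a))), a)  →  f(cons(p(0), p(a)), a)   [R6 at 1.2.1]
4. f(cons(p(0), p(a)), a)  →  0   [R7 at ε]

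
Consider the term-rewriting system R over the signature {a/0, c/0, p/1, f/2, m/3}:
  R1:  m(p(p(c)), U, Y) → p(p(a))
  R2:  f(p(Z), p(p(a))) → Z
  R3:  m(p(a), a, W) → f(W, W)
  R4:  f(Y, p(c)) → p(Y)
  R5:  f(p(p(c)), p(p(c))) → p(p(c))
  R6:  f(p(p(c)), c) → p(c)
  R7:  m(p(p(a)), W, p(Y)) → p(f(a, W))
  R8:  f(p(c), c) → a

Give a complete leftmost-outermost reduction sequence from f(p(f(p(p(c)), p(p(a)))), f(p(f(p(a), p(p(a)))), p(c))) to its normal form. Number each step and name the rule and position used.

p(c)

1. f(p(f(p(p(c)), p(p(a)))), f(p(f(p(a), p(p(a)))), p(c)))  →  f(p(p(c)), f(p(f(p(a), p(p(a)))), p(c)))   [R2 at 1.1]
2. f(p(p(c)), f(p(f(p(a), p(p(a)))), p(c)))  →  f(p(p(c)), p(p(f(p(a), p(p(a))))))   [R4 at 2]
3. f(p(p(c)), p(p(f(p(a), p(p(a))))))  →  f(p(p(c)), p(p(a)))   [R2 at 2.1.1]
4. f(p(p(c)), p(p(a)))  →  p(c)   [R2 at ε]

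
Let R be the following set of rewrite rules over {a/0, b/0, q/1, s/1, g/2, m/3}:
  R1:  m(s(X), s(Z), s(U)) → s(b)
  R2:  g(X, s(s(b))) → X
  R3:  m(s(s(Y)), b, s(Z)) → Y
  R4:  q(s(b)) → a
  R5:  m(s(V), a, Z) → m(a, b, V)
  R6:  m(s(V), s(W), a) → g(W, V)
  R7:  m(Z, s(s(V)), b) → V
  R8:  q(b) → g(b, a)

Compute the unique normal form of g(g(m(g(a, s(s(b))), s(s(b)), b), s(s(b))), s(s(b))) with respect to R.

b

1. g(g(m(g(a, s(s(b))), s(s(b)), b), s(s(b))), s(s(b)))  →  g(m(g(a, s(s(b))), s(s(b)), b), s(s(b)))   [R2 at ε]
2. g(m(g(a, s(s(b))), s(s(b)), b), s(s(b)))  →  m(g(a, s(s(b))), s(s(b)), b)   [R2 at ε]
3. m(g(a, s(s(b))), s(s(b)), b)  →  b   [R7 at ε]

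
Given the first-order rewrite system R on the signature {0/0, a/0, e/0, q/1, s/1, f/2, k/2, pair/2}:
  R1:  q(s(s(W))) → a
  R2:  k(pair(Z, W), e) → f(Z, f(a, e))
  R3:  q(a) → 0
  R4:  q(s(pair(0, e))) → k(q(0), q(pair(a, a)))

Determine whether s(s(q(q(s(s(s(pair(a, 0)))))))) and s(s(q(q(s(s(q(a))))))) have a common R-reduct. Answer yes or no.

yes — NF(t₁) = s(s(0)), NF(t₂) = s(s(0))

Reduce t₁ = s(s(q(q(s(s(s(pair(a, 0)))))))):
1. s(s(q(q(s(s(s(pair(a, 0))))))))  →  s(s(q(a)))   [R1 at 1.1.1]
2. s(s(q(a)))  →  s(s(0))   [R3 at 1.1]

Reduce t₂ = s(s(q(q(s(s(q(a))))))):
1. s(s(q(q(s(s(q(a)))))))  →  s(s(q(a)))   [R1 at 1.1.1]
2. s(s(q(a)))  →  s(s(0))   [R3 at 1.1]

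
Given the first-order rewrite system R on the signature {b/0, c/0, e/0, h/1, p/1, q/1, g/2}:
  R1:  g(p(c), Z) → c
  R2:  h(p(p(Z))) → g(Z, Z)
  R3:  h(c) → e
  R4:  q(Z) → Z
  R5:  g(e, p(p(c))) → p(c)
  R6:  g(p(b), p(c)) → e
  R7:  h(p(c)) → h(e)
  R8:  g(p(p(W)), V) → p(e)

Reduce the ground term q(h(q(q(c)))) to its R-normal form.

e

1. q(h(q(q(c))))  →  h(q(q(c)))   [R4 at ε]
2. h(q(q(c)))  →  h(q(c))   [R4 at 1]
3. h(q(c))  →  h(c)   [R4 at 1]
4. h(c)  →  e   [R3 at ε]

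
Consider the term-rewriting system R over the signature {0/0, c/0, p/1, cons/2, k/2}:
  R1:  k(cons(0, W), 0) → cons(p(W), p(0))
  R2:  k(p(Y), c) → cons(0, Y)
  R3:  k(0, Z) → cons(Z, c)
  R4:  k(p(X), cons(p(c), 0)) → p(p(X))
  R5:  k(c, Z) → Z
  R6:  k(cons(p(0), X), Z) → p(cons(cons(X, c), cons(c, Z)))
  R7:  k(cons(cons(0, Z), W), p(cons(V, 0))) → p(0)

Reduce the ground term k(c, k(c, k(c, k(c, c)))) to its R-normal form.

1. k(c, k(c, k(c, k(c, c))))  →  k(c, k(c, k(c, c)))   [R5 at ε]
2. k(c, k(c, k(c, c)))  →  k(c, k(c, c))   [R5 at ε]
3. k(c, k(c, c))  →  k(c, c)   [R5 at ε]
4. k(c, c)  →  c   [R5 at ε]

c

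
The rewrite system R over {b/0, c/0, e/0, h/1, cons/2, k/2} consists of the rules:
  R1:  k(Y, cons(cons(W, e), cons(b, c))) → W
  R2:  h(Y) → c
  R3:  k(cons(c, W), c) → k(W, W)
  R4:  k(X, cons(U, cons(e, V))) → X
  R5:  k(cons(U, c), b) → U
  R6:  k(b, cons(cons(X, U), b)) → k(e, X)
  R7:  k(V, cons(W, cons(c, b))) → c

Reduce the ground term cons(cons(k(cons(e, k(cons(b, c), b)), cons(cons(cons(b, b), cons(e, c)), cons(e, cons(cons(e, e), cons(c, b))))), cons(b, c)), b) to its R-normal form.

1. cons(cons(k(cons(e, k(cons(b, c), b)), cons(cons(cons(b, b), cons(e, c)), cons(e, cons(cons(e, e), cons(c, b))))), cons(b, c)), b)  →  cons(cons(cons(e, k(cons(b, c), b)), cons(b, c)), b)   [R4 at 1.1]
2. cons(cons(cons(e, k(cons(b, c), b)), cons(b, c)), b)  →  cons(cons(cons(e, b), cons(b, c)), b)   [R5 at 1.1.2]

cons(cons(cons(e, b), cons(b, c)), b)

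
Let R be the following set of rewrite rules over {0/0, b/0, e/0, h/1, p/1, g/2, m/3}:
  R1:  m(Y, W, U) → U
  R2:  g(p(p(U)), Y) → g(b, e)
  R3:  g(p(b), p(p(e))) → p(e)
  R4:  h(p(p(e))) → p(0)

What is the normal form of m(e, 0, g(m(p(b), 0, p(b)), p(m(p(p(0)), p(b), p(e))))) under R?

1. m(e, 0, g(m(p(b), 0, p(b)), p(m(p(p(0)), p(b), p(e)))))  →  g(m(p(b), 0, p(b)), p(m(p(p(0)), p(b), p(e))))   [R1 at ε]
2. g(m(p(b), 0, p(b)), p(m(p(p(0)), p(b), p(e))))  →  g(p(b), p(m(p(p(0)), p(b), p(e))))   [R1 at 1]
3. g(p(b), p(m(p(p(0)), p(b), p(e))))  →  g(p(b), p(p(e)))   [R1 at 2.1]
4. g(p(b), p(p(e)))  →  p(e)   [R3 at ε]

p(e)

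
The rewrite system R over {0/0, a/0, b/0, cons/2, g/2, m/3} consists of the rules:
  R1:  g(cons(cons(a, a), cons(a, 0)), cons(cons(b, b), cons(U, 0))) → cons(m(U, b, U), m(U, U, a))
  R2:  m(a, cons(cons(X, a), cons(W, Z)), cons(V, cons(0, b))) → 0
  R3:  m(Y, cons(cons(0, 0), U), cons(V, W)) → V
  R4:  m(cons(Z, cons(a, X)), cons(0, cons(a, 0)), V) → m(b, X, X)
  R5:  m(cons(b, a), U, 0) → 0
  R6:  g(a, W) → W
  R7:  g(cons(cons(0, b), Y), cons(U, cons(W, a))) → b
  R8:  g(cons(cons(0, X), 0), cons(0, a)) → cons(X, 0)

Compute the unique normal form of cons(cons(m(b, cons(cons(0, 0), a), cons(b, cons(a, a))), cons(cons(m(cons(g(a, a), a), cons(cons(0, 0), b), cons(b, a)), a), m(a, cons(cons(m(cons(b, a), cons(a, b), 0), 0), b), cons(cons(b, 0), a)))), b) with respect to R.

cons(cons(b, cons(cons(b, a), cons(b, 0))), b)

1. cons(cons(m(b, cons(cons(0, 0), a), cons(b, cons(a, a))), cons(cons(m(cons(g(a, a), a), cons(cons(0, 0), b), cons(b, a)), a), m(a, cons(cons(m(cons(b, a), cons(a, b), 0), 0), b), cons(cons(b, 0), a)))), b)  →  cons(cons(b, cons(cons(m(cons(g(a, a), a), cons(cons(0, 0), b), cons(b, a)), a), m(a, cons(cons(m(cons(b, a), cons(a, b), 0), 0), b), cons(cons(b, 0), a)))), b)   [R3 at 1.1]
2. cons(cons(b, cons(cons(m(cons(g(a, a), a), cons(cons(0, 0), b), cons(b, a)), a), m(a, cons(cons(m(cons(b, a), cons(a, b), 0), 0), b), cons(cons(b, 0), a)))), b)  →  cons(cons(b, cons(cons(b, a), m(a, cons(cons(m(cons(b, a), cons(a, b), 0), 0), b), cons(cons(b, 0), a)))), b)   [R3 at 1.2.1.1]
3. cons(cons(b, cons(cons(b, a), m(a, cons(cons(m(cons(b, a), cons(a, b), 0), 0), b), cons(cons(b, 0), a)))), b)  →  cons(cons(b, cons(cons(b, a), m(a, cons(cons(0, 0), b), cons(cons(b, 0), a)))), b)   [R5 at 1.2.2.2.1.1]
4. cons(cons(b, cons(cons(b, a), m(a, cons(cons(0, 0), b), cons(cons(b, 0), a)))), b)  →  cons(cons(b, cons(cons(b, a), cons(b, 0))), b)   [R3 at 1.2.2]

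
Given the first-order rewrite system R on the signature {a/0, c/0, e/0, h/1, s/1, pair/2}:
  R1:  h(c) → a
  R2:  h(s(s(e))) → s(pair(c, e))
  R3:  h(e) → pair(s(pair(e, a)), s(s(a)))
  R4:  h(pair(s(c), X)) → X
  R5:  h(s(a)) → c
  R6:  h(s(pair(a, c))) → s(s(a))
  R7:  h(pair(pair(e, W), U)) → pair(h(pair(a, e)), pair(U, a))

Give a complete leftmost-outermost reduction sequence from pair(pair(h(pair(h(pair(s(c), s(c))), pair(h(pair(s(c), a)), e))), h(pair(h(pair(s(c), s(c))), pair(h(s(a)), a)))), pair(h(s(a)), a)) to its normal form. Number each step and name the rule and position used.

1. pair(pair(h(pair(h(pair(s(c), s(c))), pair(h(pair(s(c), a)), e))), h(pair(h(pair(s(c), s(c))), pair(h(s(a)), a)))), pair(h(s(a)), a))  →  pair(pair(h(pair(s(c), pair(h(pair(s(c), a)), e))), h(pair(h(pair(s(c), s(c))), pair(h(s(a)), a)))), pair(h(s(a)), a))   [R4 at 1.1.1.1]
2. pair(pair(h(pair(s(c), pair(h(pair(s(c), a)), e))), h(pair(h(pair(s(c), s(c))), pair(h(s(a)), a)))), pair(h(s(a)), a))  →  pair(pair(pair(h(pair(s(c), a)), e), h(pair(h(pair(s(c), s(c))), pair(h(s(a)), a)))), pair(h(s(a)), a))   [R4 at 1.1]
3. pair(pair(pair(h(pair(s(c), a)), e), h(pair(h(pair(s(c), s(c))), pair(h(s(a)), a)))), pair(h(s(a)), a))  →  pair(pair(pair(a, e), h(pair(h(pair(s(c), s(c))), pair(h(s(a)), a)))), pair(h(s(a)), a))   [R4 at 1.1.1]
4. pair(pair(pair(a, e), h(pair(h(pair(s(c), s(c))), pair(h(s(a)), a)))), pair(h(s(a)), a))  →  pair(pair(pair(a, e), h(pair(s(c), pair(h(s(a)), a)))), pair(h(s(a)), a))   [R4 at 1.2.1.1]
5. pair(pair(pair(a, e), h(pair(s(c), pair(h(s(a)), a)))), pair(h(s(a)), a))  →  pair(pair(pair(a, e), pair(h(s(a)), a)), pair(h(s(a)), a))   [R4 at 1.2]
6. pair(pair(pair(a, e), pair(h(s(a)), a)), pair(h(s(a)), a))  →  pair(pair(pair(a, e), pair(c, a)), pair(h(s(a)), a))   [R5 at 1.2.1]
7. pair(pair(pair(a, e), pair(c, a)), pair(h(s(a)), a))  →  pair(pair(pair(a, e), pair(c, a)), pair(c, a))   [R5 at 2.1]

pair(pair(pair(a, e), pair(c, a)), pair(c, a))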